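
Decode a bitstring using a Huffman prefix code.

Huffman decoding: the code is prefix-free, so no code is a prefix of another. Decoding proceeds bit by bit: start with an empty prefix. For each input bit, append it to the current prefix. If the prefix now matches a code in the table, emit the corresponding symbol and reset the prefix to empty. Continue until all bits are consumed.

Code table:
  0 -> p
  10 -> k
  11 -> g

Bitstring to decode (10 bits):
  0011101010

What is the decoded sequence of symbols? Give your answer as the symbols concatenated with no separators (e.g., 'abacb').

Answer: ppgkkk

Derivation:
Bit 0: prefix='0' -> emit 'p', reset
Bit 1: prefix='0' -> emit 'p', reset
Bit 2: prefix='1' (no match yet)
Bit 3: prefix='11' -> emit 'g', reset
Bit 4: prefix='1' (no match yet)
Bit 5: prefix='10' -> emit 'k', reset
Bit 6: prefix='1' (no match yet)
Bit 7: prefix='10' -> emit 'k', reset
Bit 8: prefix='1' (no match yet)
Bit 9: prefix='10' -> emit 'k', reset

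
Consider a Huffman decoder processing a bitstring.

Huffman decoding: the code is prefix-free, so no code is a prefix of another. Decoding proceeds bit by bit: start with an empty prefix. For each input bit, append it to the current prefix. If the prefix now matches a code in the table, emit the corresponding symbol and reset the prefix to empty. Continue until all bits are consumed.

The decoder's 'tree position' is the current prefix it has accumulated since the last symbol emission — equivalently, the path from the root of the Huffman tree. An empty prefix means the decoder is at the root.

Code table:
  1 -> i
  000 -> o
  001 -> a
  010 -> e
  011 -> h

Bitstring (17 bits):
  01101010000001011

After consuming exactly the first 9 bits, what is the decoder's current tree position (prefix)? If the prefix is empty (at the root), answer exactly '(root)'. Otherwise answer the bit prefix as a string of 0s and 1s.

Bit 0: prefix='0' (no match yet)
Bit 1: prefix='01' (no match yet)
Bit 2: prefix='011' -> emit 'h', reset
Bit 3: prefix='0' (no match yet)
Bit 4: prefix='01' (no match yet)
Bit 5: prefix='010' -> emit 'e', reset
Bit 6: prefix='1' -> emit 'i', reset
Bit 7: prefix='0' (no match yet)
Bit 8: prefix='00' (no match yet)

Answer: 00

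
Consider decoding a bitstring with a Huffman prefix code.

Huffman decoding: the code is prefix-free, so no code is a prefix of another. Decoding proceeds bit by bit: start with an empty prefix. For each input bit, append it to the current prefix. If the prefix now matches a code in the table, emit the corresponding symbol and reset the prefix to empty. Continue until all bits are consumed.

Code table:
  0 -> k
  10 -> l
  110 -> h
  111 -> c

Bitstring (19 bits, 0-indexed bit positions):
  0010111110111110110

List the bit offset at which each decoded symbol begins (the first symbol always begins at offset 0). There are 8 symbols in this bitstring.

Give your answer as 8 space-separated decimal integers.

Answer: 0 1 2 4 7 10 13 16

Derivation:
Bit 0: prefix='0' -> emit 'k', reset
Bit 1: prefix='0' -> emit 'k', reset
Bit 2: prefix='1' (no match yet)
Bit 3: prefix='10' -> emit 'l', reset
Bit 4: prefix='1' (no match yet)
Bit 5: prefix='11' (no match yet)
Bit 6: prefix='111' -> emit 'c', reset
Bit 7: prefix='1' (no match yet)
Bit 8: prefix='11' (no match yet)
Bit 9: prefix='110' -> emit 'h', reset
Bit 10: prefix='1' (no match yet)
Bit 11: prefix='11' (no match yet)
Bit 12: prefix='111' -> emit 'c', reset
Bit 13: prefix='1' (no match yet)
Bit 14: prefix='11' (no match yet)
Bit 15: prefix='110' -> emit 'h', reset
Bit 16: prefix='1' (no match yet)
Bit 17: prefix='11' (no match yet)
Bit 18: prefix='110' -> emit 'h', reset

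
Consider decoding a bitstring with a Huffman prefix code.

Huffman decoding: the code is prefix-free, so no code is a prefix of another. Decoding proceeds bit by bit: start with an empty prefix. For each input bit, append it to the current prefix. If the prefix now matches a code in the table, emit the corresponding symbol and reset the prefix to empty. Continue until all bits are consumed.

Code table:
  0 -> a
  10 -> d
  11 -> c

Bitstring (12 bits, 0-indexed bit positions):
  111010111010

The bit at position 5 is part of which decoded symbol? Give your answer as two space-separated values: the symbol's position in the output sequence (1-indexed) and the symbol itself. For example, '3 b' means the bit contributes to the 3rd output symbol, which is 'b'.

Bit 0: prefix='1' (no match yet)
Bit 1: prefix='11' -> emit 'c', reset
Bit 2: prefix='1' (no match yet)
Bit 3: prefix='10' -> emit 'd', reset
Bit 4: prefix='1' (no match yet)
Bit 5: prefix='10' -> emit 'd', reset
Bit 6: prefix='1' (no match yet)
Bit 7: prefix='11' -> emit 'c', reset
Bit 8: prefix='1' (no match yet)
Bit 9: prefix='10' -> emit 'd', reset

Answer: 3 d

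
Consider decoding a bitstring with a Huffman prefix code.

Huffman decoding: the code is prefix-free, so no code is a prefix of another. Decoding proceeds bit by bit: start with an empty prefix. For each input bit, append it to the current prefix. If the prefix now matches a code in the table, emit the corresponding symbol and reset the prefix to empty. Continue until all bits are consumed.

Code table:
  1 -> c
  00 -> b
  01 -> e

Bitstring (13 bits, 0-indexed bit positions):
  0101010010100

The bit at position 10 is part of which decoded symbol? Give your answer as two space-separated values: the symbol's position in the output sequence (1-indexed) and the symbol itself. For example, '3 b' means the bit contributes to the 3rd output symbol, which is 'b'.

Bit 0: prefix='0' (no match yet)
Bit 1: prefix='01' -> emit 'e', reset
Bit 2: prefix='0' (no match yet)
Bit 3: prefix='01' -> emit 'e', reset
Bit 4: prefix='0' (no match yet)
Bit 5: prefix='01' -> emit 'e', reset
Bit 6: prefix='0' (no match yet)
Bit 7: prefix='00' -> emit 'b', reset
Bit 8: prefix='1' -> emit 'c', reset
Bit 9: prefix='0' (no match yet)
Bit 10: prefix='01' -> emit 'e', reset
Bit 11: prefix='0' (no match yet)
Bit 12: prefix='00' -> emit 'b', reset

Answer: 6 e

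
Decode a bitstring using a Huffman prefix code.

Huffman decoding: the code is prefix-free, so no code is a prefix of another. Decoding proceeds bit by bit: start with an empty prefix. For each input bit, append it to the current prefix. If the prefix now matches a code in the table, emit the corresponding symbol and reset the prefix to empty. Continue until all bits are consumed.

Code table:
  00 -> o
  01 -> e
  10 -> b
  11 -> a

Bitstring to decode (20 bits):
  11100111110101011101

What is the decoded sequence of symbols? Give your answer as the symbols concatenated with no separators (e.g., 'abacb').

Answer: abeaaeeeae

Derivation:
Bit 0: prefix='1' (no match yet)
Bit 1: prefix='11' -> emit 'a', reset
Bit 2: prefix='1' (no match yet)
Bit 3: prefix='10' -> emit 'b', reset
Bit 4: prefix='0' (no match yet)
Bit 5: prefix='01' -> emit 'e', reset
Bit 6: prefix='1' (no match yet)
Bit 7: prefix='11' -> emit 'a', reset
Bit 8: prefix='1' (no match yet)
Bit 9: prefix='11' -> emit 'a', reset
Bit 10: prefix='0' (no match yet)
Bit 11: prefix='01' -> emit 'e', reset
Bit 12: prefix='0' (no match yet)
Bit 13: prefix='01' -> emit 'e', reset
Bit 14: prefix='0' (no match yet)
Bit 15: prefix='01' -> emit 'e', reset
Bit 16: prefix='1' (no match yet)
Bit 17: prefix='11' -> emit 'a', reset
Bit 18: prefix='0' (no match yet)
Bit 19: prefix='01' -> emit 'e', reset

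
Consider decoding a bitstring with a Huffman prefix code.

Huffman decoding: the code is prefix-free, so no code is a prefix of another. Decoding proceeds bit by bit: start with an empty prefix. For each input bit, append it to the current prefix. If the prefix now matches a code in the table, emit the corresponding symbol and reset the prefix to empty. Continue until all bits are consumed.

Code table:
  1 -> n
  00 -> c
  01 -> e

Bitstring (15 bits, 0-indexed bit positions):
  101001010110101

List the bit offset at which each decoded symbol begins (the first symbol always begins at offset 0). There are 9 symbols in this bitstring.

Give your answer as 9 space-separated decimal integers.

Bit 0: prefix='1' -> emit 'n', reset
Bit 1: prefix='0' (no match yet)
Bit 2: prefix='01' -> emit 'e', reset
Bit 3: prefix='0' (no match yet)
Bit 4: prefix='00' -> emit 'c', reset
Bit 5: prefix='1' -> emit 'n', reset
Bit 6: prefix='0' (no match yet)
Bit 7: prefix='01' -> emit 'e', reset
Bit 8: prefix='0' (no match yet)
Bit 9: prefix='01' -> emit 'e', reset
Bit 10: prefix='1' -> emit 'n', reset
Bit 11: prefix='0' (no match yet)
Bit 12: prefix='01' -> emit 'e', reset
Bit 13: prefix='0' (no match yet)
Bit 14: prefix='01' -> emit 'e', reset

Answer: 0 1 3 5 6 8 10 11 13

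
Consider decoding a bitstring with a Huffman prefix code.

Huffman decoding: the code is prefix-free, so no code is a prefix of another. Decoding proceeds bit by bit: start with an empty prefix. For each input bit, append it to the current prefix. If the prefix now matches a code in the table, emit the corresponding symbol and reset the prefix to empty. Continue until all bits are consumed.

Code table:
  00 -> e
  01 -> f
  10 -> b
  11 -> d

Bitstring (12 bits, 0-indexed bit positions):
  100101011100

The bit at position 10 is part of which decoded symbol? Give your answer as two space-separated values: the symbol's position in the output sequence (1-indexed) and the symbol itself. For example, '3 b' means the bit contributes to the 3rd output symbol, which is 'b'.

Answer: 6 e

Derivation:
Bit 0: prefix='1' (no match yet)
Bit 1: prefix='10' -> emit 'b', reset
Bit 2: prefix='0' (no match yet)
Bit 3: prefix='01' -> emit 'f', reset
Bit 4: prefix='0' (no match yet)
Bit 5: prefix='01' -> emit 'f', reset
Bit 6: prefix='0' (no match yet)
Bit 7: prefix='01' -> emit 'f', reset
Bit 8: prefix='1' (no match yet)
Bit 9: prefix='11' -> emit 'd', reset
Bit 10: prefix='0' (no match yet)
Bit 11: prefix='00' -> emit 'e', reset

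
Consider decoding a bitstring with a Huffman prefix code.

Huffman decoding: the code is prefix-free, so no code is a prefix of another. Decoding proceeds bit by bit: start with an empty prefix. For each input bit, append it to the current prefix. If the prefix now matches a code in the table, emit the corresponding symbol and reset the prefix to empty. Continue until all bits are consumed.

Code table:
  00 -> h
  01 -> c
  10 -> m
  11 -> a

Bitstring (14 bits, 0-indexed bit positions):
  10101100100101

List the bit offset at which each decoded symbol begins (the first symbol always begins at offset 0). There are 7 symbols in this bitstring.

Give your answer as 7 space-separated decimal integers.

Bit 0: prefix='1' (no match yet)
Bit 1: prefix='10' -> emit 'm', reset
Bit 2: prefix='1' (no match yet)
Bit 3: prefix='10' -> emit 'm', reset
Bit 4: prefix='1' (no match yet)
Bit 5: prefix='11' -> emit 'a', reset
Bit 6: prefix='0' (no match yet)
Bit 7: prefix='00' -> emit 'h', reset
Bit 8: prefix='1' (no match yet)
Bit 9: prefix='10' -> emit 'm', reset
Bit 10: prefix='0' (no match yet)
Bit 11: prefix='01' -> emit 'c', reset
Bit 12: prefix='0' (no match yet)
Bit 13: prefix='01' -> emit 'c', reset

Answer: 0 2 4 6 8 10 12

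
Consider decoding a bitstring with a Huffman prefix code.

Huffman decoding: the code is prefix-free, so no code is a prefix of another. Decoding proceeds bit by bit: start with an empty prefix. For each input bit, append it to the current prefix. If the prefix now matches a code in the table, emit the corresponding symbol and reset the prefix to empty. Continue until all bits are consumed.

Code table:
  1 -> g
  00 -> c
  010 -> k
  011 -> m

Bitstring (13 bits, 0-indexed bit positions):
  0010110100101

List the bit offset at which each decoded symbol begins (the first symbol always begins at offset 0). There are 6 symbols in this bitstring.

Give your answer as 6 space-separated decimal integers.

Answer: 0 2 3 6 9 12

Derivation:
Bit 0: prefix='0' (no match yet)
Bit 1: prefix='00' -> emit 'c', reset
Bit 2: prefix='1' -> emit 'g', reset
Bit 3: prefix='0' (no match yet)
Bit 4: prefix='01' (no match yet)
Bit 5: prefix='011' -> emit 'm', reset
Bit 6: prefix='0' (no match yet)
Bit 7: prefix='01' (no match yet)
Bit 8: prefix='010' -> emit 'k', reset
Bit 9: prefix='0' (no match yet)
Bit 10: prefix='01' (no match yet)
Bit 11: prefix='010' -> emit 'k', reset
Bit 12: prefix='1' -> emit 'g', reset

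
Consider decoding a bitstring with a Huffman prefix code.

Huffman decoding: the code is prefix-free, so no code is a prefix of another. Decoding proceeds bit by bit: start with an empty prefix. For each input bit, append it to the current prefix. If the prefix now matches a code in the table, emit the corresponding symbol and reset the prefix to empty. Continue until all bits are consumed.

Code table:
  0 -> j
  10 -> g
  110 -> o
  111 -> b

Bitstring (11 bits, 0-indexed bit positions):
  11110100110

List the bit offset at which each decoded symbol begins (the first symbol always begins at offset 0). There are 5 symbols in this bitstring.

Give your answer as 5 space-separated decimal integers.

Answer: 0 3 5 7 8

Derivation:
Bit 0: prefix='1' (no match yet)
Bit 1: prefix='11' (no match yet)
Bit 2: prefix='111' -> emit 'b', reset
Bit 3: prefix='1' (no match yet)
Bit 4: prefix='10' -> emit 'g', reset
Bit 5: prefix='1' (no match yet)
Bit 6: prefix='10' -> emit 'g', reset
Bit 7: prefix='0' -> emit 'j', reset
Bit 8: prefix='1' (no match yet)
Bit 9: prefix='11' (no match yet)
Bit 10: prefix='110' -> emit 'o', reset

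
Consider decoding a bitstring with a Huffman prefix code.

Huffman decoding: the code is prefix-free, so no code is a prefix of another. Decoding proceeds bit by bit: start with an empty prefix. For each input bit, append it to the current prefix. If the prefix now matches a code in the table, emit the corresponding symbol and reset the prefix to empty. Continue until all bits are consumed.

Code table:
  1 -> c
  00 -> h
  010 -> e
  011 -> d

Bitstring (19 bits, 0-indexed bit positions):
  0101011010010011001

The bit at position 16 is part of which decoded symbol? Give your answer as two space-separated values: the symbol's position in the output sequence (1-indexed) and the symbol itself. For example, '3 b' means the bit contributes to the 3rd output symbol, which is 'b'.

Bit 0: prefix='0' (no match yet)
Bit 1: prefix='01' (no match yet)
Bit 2: prefix='010' -> emit 'e', reset
Bit 3: prefix='1' -> emit 'c', reset
Bit 4: prefix='0' (no match yet)
Bit 5: prefix='01' (no match yet)
Bit 6: prefix='011' -> emit 'd', reset
Bit 7: prefix='0' (no match yet)
Bit 8: prefix='01' (no match yet)
Bit 9: prefix='010' -> emit 'e', reset
Bit 10: prefix='0' (no match yet)
Bit 11: prefix='01' (no match yet)
Bit 12: prefix='010' -> emit 'e', reset
Bit 13: prefix='0' (no match yet)
Bit 14: prefix='01' (no match yet)
Bit 15: prefix='011' -> emit 'd', reset
Bit 16: prefix='0' (no match yet)
Bit 17: prefix='00' -> emit 'h', reset
Bit 18: prefix='1' -> emit 'c', reset

Answer: 7 h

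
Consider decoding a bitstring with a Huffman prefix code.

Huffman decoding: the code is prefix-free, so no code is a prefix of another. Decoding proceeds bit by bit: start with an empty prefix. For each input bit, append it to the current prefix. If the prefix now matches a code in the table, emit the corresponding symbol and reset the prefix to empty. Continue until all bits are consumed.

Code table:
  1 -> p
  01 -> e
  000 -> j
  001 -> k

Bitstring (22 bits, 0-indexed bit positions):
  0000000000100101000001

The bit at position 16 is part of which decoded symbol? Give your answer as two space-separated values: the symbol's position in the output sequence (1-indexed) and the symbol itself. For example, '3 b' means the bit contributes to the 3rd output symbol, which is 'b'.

Bit 0: prefix='0' (no match yet)
Bit 1: prefix='00' (no match yet)
Bit 2: prefix='000' -> emit 'j', reset
Bit 3: prefix='0' (no match yet)
Bit 4: prefix='00' (no match yet)
Bit 5: prefix='000' -> emit 'j', reset
Bit 6: prefix='0' (no match yet)
Bit 7: prefix='00' (no match yet)
Bit 8: prefix='000' -> emit 'j', reset
Bit 9: prefix='0' (no match yet)
Bit 10: prefix='01' -> emit 'e', reset
Bit 11: prefix='0' (no match yet)
Bit 12: prefix='00' (no match yet)
Bit 13: prefix='001' -> emit 'k', reset
Bit 14: prefix='0' (no match yet)
Bit 15: prefix='01' -> emit 'e', reset
Bit 16: prefix='0' (no match yet)
Bit 17: prefix='00' (no match yet)
Bit 18: prefix='000' -> emit 'j', reset
Bit 19: prefix='0' (no match yet)
Bit 20: prefix='00' (no match yet)

Answer: 7 j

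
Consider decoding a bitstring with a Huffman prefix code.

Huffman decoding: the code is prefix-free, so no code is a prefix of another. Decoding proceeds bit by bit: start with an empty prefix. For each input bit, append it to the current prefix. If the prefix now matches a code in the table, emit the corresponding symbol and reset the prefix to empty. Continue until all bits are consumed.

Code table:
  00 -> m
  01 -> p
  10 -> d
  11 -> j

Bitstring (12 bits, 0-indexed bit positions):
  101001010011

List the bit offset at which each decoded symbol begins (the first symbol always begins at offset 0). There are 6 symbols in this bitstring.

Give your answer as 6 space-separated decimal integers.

Bit 0: prefix='1' (no match yet)
Bit 1: prefix='10' -> emit 'd', reset
Bit 2: prefix='1' (no match yet)
Bit 3: prefix='10' -> emit 'd', reset
Bit 4: prefix='0' (no match yet)
Bit 5: prefix='01' -> emit 'p', reset
Bit 6: prefix='0' (no match yet)
Bit 7: prefix='01' -> emit 'p', reset
Bit 8: prefix='0' (no match yet)
Bit 9: prefix='00' -> emit 'm', reset
Bit 10: prefix='1' (no match yet)
Bit 11: prefix='11' -> emit 'j', reset

Answer: 0 2 4 6 8 10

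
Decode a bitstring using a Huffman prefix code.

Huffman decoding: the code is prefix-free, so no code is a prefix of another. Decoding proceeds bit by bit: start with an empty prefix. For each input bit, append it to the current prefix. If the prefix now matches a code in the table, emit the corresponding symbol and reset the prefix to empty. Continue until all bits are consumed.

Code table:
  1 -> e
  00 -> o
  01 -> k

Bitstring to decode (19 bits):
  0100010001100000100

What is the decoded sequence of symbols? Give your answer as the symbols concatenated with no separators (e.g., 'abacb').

Answer: kokokeooko

Derivation:
Bit 0: prefix='0' (no match yet)
Bit 1: prefix='01' -> emit 'k', reset
Bit 2: prefix='0' (no match yet)
Bit 3: prefix='00' -> emit 'o', reset
Bit 4: prefix='0' (no match yet)
Bit 5: prefix='01' -> emit 'k', reset
Bit 6: prefix='0' (no match yet)
Bit 7: prefix='00' -> emit 'o', reset
Bit 8: prefix='0' (no match yet)
Bit 9: prefix='01' -> emit 'k', reset
Bit 10: prefix='1' -> emit 'e', reset
Bit 11: prefix='0' (no match yet)
Bit 12: prefix='00' -> emit 'o', reset
Bit 13: prefix='0' (no match yet)
Bit 14: prefix='00' -> emit 'o', reset
Bit 15: prefix='0' (no match yet)
Bit 16: prefix='01' -> emit 'k', reset
Bit 17: prefix='0' (no match yet)
Bit 18: prefix='00' -> emit 'o', reset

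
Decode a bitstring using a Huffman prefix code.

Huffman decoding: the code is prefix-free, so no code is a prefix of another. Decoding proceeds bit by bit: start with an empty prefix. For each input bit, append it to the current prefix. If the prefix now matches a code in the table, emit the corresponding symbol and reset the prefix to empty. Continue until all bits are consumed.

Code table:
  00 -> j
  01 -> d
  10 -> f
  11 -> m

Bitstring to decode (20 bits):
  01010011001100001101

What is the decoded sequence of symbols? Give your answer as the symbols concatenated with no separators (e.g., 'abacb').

Bit 0: prefix='0' (no match yet)
Bit 1: prefix='01' -> emit 'd', reset
Bit 2: prefix='0' (no match yet)
Bit 3: prefix='01' -> emit 'd', reset
Bit 4: prefix='0' (no match yet)
Bit 5: prefix='00' -> emit 'j', reset
Bit 6: prefix='1' (no match yet)
Bit 7: prefix='11' -> emit 'm', reset
Bit 8: prefix='0' (no match yet)
Bit 9: prefix='00' -> emit 'j', reset
Bit 10: prefix='1' (no match yet)
Bit 11: prefix='11' -> emit 'm', reset
Bit 12: prefix='0' (no match yet)
Bit 13: prefix='00' -> emit 'j', reset
Bit 14: prefix='0' (no match yet)
Bit 15: prefix='00' -> emit 'j', reset
Bit 16: prefix='1' (no match yet)
Bit 17: prefix='11' -> emit 'm', reset
Bit 18: prefix='0' (no match yet)
Bit 19: prefix='01' -> emit 'd', reset

Answer: ddjmjmjjmd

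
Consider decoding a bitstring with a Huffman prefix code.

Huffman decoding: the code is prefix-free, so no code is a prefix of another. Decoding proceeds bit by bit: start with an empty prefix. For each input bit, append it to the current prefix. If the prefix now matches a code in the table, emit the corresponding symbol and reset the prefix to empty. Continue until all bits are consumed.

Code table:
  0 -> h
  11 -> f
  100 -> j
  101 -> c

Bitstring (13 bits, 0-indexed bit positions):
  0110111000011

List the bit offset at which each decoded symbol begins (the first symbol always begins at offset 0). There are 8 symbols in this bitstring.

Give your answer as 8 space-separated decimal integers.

Answer: 0 1 3 4 6 9 10 11

Derivation:
Bit 0: prefix='0' -> emit 'h', reset
Bit 1: prefix='1' (no match yet)
Bit 2: prefix='11' -> emit 'f', reset
Bit 3: prefix='0' -> emit 'h', reset
Bit 4: prefix='1' (no match yet)
Bit 5: prefix='11' -> emit 'f', reset
Bit 6: prefix='1' (no match yet)
Bit 7: prefix='10' (no match yet)
Bit 8: prefix='100' -> emit 'j', reset
Bit 9: prefix='0' -> emit 'h', reset
Bit 10: prefix='0' -> emit 'h', reset
Bit 11: prefix='1' (no match yet)
Bit 12: prefix='11' -> emit 'f', reset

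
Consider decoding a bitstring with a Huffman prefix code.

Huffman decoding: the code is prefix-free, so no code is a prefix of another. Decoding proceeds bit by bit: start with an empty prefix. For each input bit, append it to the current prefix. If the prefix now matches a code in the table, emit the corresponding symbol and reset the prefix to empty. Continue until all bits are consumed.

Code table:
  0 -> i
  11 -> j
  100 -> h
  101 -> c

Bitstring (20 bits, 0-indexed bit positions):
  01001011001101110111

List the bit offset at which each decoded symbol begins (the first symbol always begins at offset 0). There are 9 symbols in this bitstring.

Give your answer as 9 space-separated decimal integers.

Answer: 0 1 4 7 10 12 13 15 18

Derivation:
Bit 0: prefix='0' -> emit 'i', reset
Bit 1: prefix='1' (no match yet)
Bit 2: prefix='10' (no match yet)
Bit 3: prefix='100' -> emit 'h', reset
Bit 4: prefix='1' (no match yet)
Bit 5: prefix='10' (no match yet)
Bit 6: prefix='101' -> emit 'c', reset
Bit 7: prefix='1' (no match yet)
Bit 8: prefix='10' (no match yet)
Bit 9: prefix='100' -> emit 'h', reset
Bit 10: prefix='1' (no match yet)
Bit 11: prefix='11' -> emit 'j', reset
Bit 12: prefix='0' -> emit 'i', reset
Bit 13: prefix='1' (no match yet)
Bit 14: prefix='11' -> emit 'j', reset
Bit 15: prefix='1' (no match yet)
Bit 16: prefix='10' (no match yet)
Bit 17: prefix='101' -> emit 'c', reset
Bit 18: prefix='1' (no match yet)
Bit 19: prefix='11' -> emit 'j', reset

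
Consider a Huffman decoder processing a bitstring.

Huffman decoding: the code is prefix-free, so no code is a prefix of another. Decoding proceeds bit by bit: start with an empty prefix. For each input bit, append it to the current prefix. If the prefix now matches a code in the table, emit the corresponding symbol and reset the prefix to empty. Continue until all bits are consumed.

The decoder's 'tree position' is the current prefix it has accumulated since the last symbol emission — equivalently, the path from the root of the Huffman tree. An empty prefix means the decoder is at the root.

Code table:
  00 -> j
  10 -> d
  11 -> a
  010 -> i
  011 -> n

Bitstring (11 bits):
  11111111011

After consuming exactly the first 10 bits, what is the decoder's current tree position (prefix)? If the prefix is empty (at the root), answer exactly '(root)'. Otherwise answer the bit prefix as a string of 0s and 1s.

Answer: 01

Derivation:
Bit 0: prefix='1' (no match yet)
Bit 1: prefix='11' -> emit 'a', reset
Bit 2: prefix='1' (no match yet)
Bit 3: prefix='11' -> emit 'a', reset
Bit 4: prefix='1' (no match yet)
Bit 5: prefix='11' -> emit 'a', reset
Bit 6: prefix='1' (no match yet)
Bit 7: prefix='11' -> emit 'a', reset
Bit 8: prefix='0' (no match yet)
Bit 9: prefix='01' (no match yet)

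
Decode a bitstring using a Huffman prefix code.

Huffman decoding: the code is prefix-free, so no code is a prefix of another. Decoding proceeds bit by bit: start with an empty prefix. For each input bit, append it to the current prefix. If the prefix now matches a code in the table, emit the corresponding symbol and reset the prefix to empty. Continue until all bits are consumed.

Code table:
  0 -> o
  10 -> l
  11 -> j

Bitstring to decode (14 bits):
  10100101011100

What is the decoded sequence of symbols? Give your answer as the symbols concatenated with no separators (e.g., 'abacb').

Bit 0: prefix='1' (no match yet)
Bit 1: prefix='10' -> emit 'l', reset
Bit 2: prefix='1' (no match yet)
Bit 3: prefix='10' -> emit 'l', reset
Bit 4: prefix='0' -> emit 'o', reset
Bit 5: prefix='1' (no match yet)
Bit 6: prefix='10' -> emit 'l', reset
Bit 7: prefix='1' (no match yet)
Bit 8: prefix='10' -> emit 'l', reset
Bit 9: prefix='1' (no match yet)
Bit 10: prefix='11' -> emit 'j', reset
Bit 11: prefix='1' (no match yet)
Bit 12: prefix='10' -> emit 'l', reset
Bit 13: prefix='0' -> emit 'o', reset

Answer: llolljlo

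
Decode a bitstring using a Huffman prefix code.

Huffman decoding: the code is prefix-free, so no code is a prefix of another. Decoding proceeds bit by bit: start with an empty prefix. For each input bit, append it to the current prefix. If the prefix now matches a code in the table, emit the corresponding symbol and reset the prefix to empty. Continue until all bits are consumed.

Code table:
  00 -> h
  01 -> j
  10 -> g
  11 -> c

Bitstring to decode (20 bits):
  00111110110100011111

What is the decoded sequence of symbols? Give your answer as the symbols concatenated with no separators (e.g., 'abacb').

Answer: hccgcjhjcc

Derivation:
Bit 0: prefix='0' (no match yet)
Bit 1: prefix='00' -> emit 'h', reset
Bit 2: prefix='1' (no match yet)
Bit 3: prefix='11' -> emit 'c', reset
Bit 4: prefix='1' (no match yet)
Bit 5: prefix='11' -> emit 'c', reset
Bit 6: prefix='1' (no match yet)
Bit 7: prefix='10' -> emit 'g', reset
Bit 8: prefix='1' (no match yet)
Bit 9: prefix='11' -> emit 'c', reset
Bit 10: prefix='0' (no match yet)
Bit 11: prefix='01' -> emit 'j', reset
Bit 12: prefix='0' (no match yet)
Bit 13: prefix='00' -> emit 'h', reset
Bit 14: prefix='0' (no match yet)
Bit 15: prefix='01' -> emit 'j', reset
Bit 16: prefix='1' (no match yet)
Bit 17: prefix='11' -> emit 'c', reset
Bit 18: prefix='1' (no match yet)
Bit 19: prefix='11' -> emit 'c', reset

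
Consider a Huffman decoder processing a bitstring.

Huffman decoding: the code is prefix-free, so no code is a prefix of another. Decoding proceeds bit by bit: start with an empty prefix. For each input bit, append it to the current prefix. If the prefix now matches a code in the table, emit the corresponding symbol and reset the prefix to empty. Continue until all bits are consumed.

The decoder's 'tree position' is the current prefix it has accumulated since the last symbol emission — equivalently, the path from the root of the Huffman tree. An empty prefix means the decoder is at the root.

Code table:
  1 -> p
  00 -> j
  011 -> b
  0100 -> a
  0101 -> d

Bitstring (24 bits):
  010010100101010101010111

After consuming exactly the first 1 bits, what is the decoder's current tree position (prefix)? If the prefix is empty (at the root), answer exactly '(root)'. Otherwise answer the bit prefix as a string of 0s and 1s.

Answer: 0

Derivation:
Bit 0: prefix='0' (no match yet)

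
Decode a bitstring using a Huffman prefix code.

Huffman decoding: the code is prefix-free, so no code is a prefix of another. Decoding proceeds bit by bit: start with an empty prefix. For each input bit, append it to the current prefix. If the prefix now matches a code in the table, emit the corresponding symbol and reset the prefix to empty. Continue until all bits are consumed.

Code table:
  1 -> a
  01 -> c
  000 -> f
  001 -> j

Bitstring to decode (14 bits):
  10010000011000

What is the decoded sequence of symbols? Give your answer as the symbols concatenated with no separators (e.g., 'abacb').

Bit 0: prefix='1' -> emit 'a', reset
Bit 1: prefix='0' (no match yet)
Bit 2: prefix='00' (no match yet)
Bit 3: prefix='001' -> emit 'j', reset
Bit 4: prefix='0' (no match yet)
Bit 5: prefix='00' (no match yet)
Bit 6: prefix='000' -> emit 'f', reset
Bit 7: prefix='0' (no match yet)
Bit 8: prefix='00' (no match yet)
Bit 9: prefix='001' -> emit 'j', reset
Bit 10: prefix='1' -> emit 'a', reset
Bit 11: prefix='0' (no match yet)
Bit 12: prefix='00' (no match yet)
Bit 13: prefix='000' -> emit 'f', reset

Answer: ajfjaf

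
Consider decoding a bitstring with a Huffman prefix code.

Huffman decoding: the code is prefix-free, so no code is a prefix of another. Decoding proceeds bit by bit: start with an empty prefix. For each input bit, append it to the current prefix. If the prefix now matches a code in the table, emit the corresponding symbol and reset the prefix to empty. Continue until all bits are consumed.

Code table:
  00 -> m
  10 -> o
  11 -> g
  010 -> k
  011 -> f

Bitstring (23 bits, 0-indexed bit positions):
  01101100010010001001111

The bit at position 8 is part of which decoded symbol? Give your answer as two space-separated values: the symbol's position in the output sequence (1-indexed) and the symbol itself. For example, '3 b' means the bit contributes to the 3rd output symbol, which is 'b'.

Answer: 4 k

Derivation:
Bit 0: prefix='0' (no match yet)
Bit 1: prefix='01' (no match yet)
Bit 2: prefix='011' -> emit 'f', reset
Bit 3: prefix='0' (no match yet)
Bit 4: prefix='01' (no match yet)
Bit 5: prefix='011' -> emit 'f', reset
Bit 6: prefix='0' (no match yet)
Bit 7: prefix='00' -> emit 'm', reset
Bit 8: prefix='0' (no match yet)
Bit 9: prefix='01' (no match yet)
Bit 10: prefix='010' -> emit 'k', reset
Bit 11: prefix='0' (no match yet)
Bit 12: prefix='01' (no match yet)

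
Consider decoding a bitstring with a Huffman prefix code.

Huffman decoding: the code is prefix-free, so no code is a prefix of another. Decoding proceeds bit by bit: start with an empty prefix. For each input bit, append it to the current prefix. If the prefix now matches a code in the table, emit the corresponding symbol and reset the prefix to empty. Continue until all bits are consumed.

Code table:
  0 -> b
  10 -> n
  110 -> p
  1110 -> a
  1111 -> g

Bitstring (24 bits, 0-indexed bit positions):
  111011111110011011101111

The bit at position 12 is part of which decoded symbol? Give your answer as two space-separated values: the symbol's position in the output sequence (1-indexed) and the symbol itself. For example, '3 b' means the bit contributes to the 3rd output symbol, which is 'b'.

Bit 0: prefix='1' (no match yet)
Bit 1: prefix='11' (no match yet)
Bit 2: prefix='111' (no match yet)
Bit 3: prefix='1110' -> emit 'a', reset
Bit 4: prefix='1' (no match yet)
Bit 5: prefix='11' (no match yet)
Bit 6: prefix='111' (no match yet)
Bit 7: prefix='1111' -> emit 'g', reset
Bit 8: prefix='1' (no match yet)
Bit 9: prefix='11' (no match yet)
Bit 10: prefix='111' (no match yet)
Bit 11: prefix='1110' -> emit 'a', reset
Bit 12: prefix='0' -> emit 'b', reset
Bit 13: prefix='1' (no match yet)
Bit 14: prefix='11' (no match yet)
Bit 15: prefix='110' -> emit 'p', reset
Bit 16: prefix='1' (no match yet)

Answer: 4 b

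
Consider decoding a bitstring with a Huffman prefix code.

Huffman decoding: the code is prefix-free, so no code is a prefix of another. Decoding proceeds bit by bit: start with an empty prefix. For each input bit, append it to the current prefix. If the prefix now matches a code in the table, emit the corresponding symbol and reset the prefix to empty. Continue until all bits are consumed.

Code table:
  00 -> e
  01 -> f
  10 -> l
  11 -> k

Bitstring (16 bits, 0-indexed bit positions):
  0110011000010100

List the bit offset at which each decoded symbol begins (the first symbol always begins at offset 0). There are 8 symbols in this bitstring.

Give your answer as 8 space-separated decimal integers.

Answer: 0 2 4 6 8 10 12 14

Derivation:
Bit 0: prefix='0' (no match yet)
Bit 1: prefix='01' -> emit 'f', reset
Bit 2: prefix='1' (no match yet)
Bit 3: prefix='10' -> emit 'l', reset
Bit 4: prefix='0' (no match yet)
Bit 5: prefix='01' -> emit 'f', reset
Bit 6: prefix='1' (no match yet)
Bit 7: prefix='10' -> emit 'l', reset
Bit 8: prefix='0' (no match yet)
Bit 9: prefix='00' -> emit 'e', reset
Bit 10: prefix='0' (no match yet)
Bit 11: prefix='01' -> emit 'f', reset
Bit 12: prefix='0' (no match yet)
Bit 13: prefix='01' -> emit 'f', reset
Bit 14: prefix='0' (no match yet)
Bit 15: prefix='00' -> emit 'e', reset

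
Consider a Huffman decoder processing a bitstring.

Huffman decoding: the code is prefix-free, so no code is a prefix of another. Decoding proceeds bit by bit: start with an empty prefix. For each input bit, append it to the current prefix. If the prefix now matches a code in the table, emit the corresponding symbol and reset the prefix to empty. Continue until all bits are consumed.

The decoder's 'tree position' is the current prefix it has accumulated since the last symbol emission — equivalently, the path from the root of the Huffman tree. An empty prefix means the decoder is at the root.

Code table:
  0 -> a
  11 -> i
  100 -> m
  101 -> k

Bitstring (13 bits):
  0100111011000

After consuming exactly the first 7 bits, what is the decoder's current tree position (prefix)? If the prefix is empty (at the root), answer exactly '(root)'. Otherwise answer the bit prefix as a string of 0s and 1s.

Bit 0: prefix='0' -> emit 'a', reset
Bit 1: prefix='1' (no match yet)
Bit 2: prefix='10' (no match yet)
Bit 3: prefix='100' -> emit 'm', reset
Bit 4: prefix='1' (no match yet)
Bit 5: prefix='11' -> emit 'i', reset
Bit 6: prefix='1' (no match yet)

Answer: 1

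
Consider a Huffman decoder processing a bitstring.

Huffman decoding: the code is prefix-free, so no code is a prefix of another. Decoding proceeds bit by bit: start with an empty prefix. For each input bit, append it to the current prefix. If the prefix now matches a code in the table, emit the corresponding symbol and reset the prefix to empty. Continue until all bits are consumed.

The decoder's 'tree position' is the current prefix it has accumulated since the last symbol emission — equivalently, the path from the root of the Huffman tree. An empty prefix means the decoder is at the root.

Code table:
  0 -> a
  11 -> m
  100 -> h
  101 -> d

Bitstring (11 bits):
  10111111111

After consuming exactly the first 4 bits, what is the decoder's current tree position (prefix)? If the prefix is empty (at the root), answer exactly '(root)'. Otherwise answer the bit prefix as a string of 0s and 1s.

Answer: 1

Derivation:
Bit 0: prefix='1' (no match yet)
Bit 1: prefix='10' (no match yet)
Bit 2: prefix='101' -> emit 'd', reset
Bit 3: prefix='1' (no match yet)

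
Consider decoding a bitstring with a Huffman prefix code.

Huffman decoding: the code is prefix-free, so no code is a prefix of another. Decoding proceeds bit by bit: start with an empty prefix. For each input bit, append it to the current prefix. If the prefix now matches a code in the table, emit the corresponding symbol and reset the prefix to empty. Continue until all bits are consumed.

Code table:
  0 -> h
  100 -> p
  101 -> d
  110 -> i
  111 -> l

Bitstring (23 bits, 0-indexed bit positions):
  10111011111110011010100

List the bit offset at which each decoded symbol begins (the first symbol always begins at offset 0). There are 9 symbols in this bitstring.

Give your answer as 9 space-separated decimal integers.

Bit 0: prefix='1' (no match yet)
Bit 1: prefix='10' (no match yet)
Bit 2: prefix='101' -> emit 'd', reset
Bit 3: prefix='1' (no match yet)
Bit 4: prefix='11' (no match yet)
Bit 5: prefix='110' -> emit 'i', reset
Bit 6: prefix='1' (no match yet)
Bit 7: prefix='11' (no match yet)
Bit 8: prefix='111' -> emit 'l', reset
Bit 9: prefix='1' (no match yet)
Bit 10: prefix='11' (no match yet)
Bit 11: prefix='111' -> emit 'l', reset
Bit 12: prefix='1' (no match yet)
Bit 13: prefix='10' (no match yet)
Bit 14: prefix='100' -> emit 'p', reset
Bit 15: prefix='1' (no match yet)
Bit 16: prefix='11' (no match yet)
Bit 17: prefix='110' -> emit 'i', reset
Bit 18: prefix='1' (no match yet)
Bit 19: prefix='10' (no match yet)
Bit 20: prefix='101' -> emit 'd', reset
Bit 21: prefix='0' -> emit 'h', reset
Bit 22: prefix='0' -> emit 'h', reset

Answer: 0 3 6 9 12 15 18 21 22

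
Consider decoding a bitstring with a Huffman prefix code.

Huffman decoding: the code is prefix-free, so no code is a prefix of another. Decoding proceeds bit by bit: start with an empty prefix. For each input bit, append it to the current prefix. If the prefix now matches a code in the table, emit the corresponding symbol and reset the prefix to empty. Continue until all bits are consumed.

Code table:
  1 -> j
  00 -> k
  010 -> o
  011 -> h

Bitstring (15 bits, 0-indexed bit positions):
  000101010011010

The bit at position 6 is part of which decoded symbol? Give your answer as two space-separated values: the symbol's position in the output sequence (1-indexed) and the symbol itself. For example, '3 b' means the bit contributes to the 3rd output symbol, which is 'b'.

Answer: 4 o

Derivation:
Bit 0: prefix='0' (no match yet)
Bit 1: prefix='00' -> emit 'k', reset
Bit 2: prefix='0' (no match yet)
Bit 3: prefix='01' (no match yet)
Bit 4: prefix='010' -> emit 'o', reset
Bit 5: prefix='1' -> emit 'j', reset
Bit 6: prefix='0' (no match yet)
Bit 7: prefix='01' (no match yet)
Bit 8: prefix='010' -> emit 'o', reset
Bit 9: prefix='0' (no match yet)
Bit 10: prefix='01' (no match yet)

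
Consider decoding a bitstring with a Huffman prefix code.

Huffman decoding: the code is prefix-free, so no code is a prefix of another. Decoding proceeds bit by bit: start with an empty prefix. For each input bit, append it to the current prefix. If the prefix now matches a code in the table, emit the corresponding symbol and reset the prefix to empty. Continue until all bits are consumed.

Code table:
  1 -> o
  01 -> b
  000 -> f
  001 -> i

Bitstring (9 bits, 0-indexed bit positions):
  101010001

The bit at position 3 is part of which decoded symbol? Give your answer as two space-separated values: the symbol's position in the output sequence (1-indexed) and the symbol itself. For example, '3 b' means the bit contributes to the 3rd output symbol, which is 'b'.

Answer: 3 b

Derivation:
Bit 0: prefix='1' -> emit 'o', reset
Bit 1: prefix='0' (no match yet)
Bit 2: prefix='01' -> emit 'b', reset
Bit 3: prefix='0' (no match yet)
Bit 4: prefix='01' -> emit 'b', reset
Bit 5: prefix='0' (no match yet)
Bit 6: prefix='00' (no match yet)
Bit 7: prefix='000' -> emit 'f', reset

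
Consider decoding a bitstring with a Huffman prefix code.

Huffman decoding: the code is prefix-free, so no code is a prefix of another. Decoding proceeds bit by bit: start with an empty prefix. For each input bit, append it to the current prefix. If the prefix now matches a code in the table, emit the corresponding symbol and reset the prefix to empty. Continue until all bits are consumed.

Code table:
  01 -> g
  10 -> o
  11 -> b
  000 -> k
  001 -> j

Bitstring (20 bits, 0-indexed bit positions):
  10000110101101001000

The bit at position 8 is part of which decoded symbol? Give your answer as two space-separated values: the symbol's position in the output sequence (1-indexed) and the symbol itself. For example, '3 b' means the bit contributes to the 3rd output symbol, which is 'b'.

Bit 0: prefix='1' (no match yet)
Bit 1: prefix='10' -> emit 'o', reset
Bit 2: prefix='0' (no match yet)
Bit 3: prefix='00' (no match yet)
Bit 4: prefix='000' -> emit 'k', reset
Bit 5: prefix='1' (no match yet)
Bit 6: prefix='11' -> emit 'b', reset
Bit 7: prefix='0' (no match yet)
Bit 8: prefix='01' -> emit 'g', reset
Bit 9: prefix='0' (no match yet)
Bit 10: prefix='01' -> emit 'g', reset
Bit 11: prefix='1' (no match yet)
Bit 12: prefix='10' -> emit 'o', reset

Answer: 4 g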